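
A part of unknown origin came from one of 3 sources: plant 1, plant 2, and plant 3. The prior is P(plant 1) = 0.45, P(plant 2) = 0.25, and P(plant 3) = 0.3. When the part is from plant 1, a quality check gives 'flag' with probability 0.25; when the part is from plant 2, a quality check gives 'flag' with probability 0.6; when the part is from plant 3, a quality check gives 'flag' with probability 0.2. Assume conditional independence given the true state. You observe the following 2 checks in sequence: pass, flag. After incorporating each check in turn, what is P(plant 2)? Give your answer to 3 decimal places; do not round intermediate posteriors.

0.312

Each posterior becomes the prior for the next update.
After 'pass': normaliser = 0.75·0.4500 + 0.4·0.2500 + 0.8·0.3000; P(plant 1) ≈ 0.4982, P(plant 2) ≈ 0.1476, P(plant 3) ≈ 0.3542
After 'flag': normaliser = 0.25·0.4982 + 0.6·0.1476 + 0.2·0.3542; P(plant 1) ≈ 0.4386, P(plant 2) ≈ 0.3119, P(plant 3) ≈ 0.2495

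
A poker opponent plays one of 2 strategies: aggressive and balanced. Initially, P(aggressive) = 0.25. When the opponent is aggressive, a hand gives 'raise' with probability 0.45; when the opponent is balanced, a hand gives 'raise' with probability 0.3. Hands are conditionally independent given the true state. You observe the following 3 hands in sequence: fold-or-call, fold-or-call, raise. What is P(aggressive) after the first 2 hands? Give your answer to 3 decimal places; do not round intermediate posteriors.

0.171

After 'fold-or-call': P(aggressive) = 0.55·0.2500 / (0.55·0.2500 + 0.7·0.7500) ≈ 0.2075
After 'fold-or-call': P(aggressive) = 0.55·0.2075 / (0.55·0.2075 + 0.7·0.7925) ≈ 0.1707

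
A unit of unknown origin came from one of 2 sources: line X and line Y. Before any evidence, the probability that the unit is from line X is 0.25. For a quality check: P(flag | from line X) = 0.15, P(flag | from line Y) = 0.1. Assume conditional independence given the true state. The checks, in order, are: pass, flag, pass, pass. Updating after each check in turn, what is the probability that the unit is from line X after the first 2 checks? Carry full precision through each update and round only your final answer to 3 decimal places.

0.321

Apply Bayes' rule sequentially, carrying P(line X) forward.
After 'pass': P(line X) = 0.85·0.2500 / (0.85·0.2500 + 0.9·0.7500) ≈ 0.2394
After 'flag': P(line X) = 0.15·0.2394 / (0.15·0.2394 + 0.1·0.7606) ≈ 0.3208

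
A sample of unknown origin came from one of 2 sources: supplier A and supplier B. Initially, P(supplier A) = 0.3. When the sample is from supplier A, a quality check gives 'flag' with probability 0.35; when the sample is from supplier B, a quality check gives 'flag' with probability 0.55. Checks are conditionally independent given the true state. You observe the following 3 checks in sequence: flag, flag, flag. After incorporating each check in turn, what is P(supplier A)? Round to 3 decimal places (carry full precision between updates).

0.099

After 'flag': P(supplier A) = 0.35·0.3000 / (0.35·0.3000 + 0.55·0.7000) ≈ 0.2143
After 'flag': P(supplier A) = 0.35·0.2143 / (0.35·0.2143 + 0.55·0.7857) ≈ 0.1479
After 'flag': P(supplier A) = 0.35·0.1479 / (0.35·0.1479 + 0.55·0.8521) ≈ 0.0995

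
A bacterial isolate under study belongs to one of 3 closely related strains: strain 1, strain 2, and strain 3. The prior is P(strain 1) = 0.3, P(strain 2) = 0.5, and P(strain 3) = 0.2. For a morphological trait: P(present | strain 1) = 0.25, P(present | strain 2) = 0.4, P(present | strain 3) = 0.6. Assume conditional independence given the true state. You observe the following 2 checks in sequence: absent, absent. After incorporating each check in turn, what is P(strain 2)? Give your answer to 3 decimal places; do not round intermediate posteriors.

Apply Bayes' rule sequentially, carrying P(strain 2) forward.
After 'absent': normaliser = 0.75·0.3000 + 0.6·0.5000 + 0.4·0.2000; P(strain 1) ≈ 0.3719, P(strain 2) ≈ 0.4959, P(strain 3) ≈ 0.1322
After 'absent': normaliser = 0.75·0.3719 + 0.6·0.4959 + 0.4·0.1322; P(strain 1) ≈ 0.4432, P(strain 2) ≈ 0.4728, P(strain 3) ≈ 0.0840

0.473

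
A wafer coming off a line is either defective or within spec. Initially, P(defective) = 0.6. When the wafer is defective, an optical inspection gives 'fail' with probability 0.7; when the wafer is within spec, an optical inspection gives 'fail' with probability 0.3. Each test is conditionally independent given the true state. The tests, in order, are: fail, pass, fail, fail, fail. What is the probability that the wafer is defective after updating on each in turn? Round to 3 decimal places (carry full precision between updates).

Each posterior becomes the prior for the next update.
After 'fail': P(defective) = 0.7·0.6000 / (0.7·0.6000 + 0.3·0.4000) ≈ 0.7778
After 'pass': P(defective) = 0.3·0.7778 / (0.3·0.7778 + 0.7·0.2222) ≈ 0.6000
After 'fail': P(defective) = 0.7·0.6000 / (0.7·0.6000 + 0.3·0.4000) ≈ 0.7778
After 'fail': P(defective) = 0.7·0.7778 / (0.7·0.7778 + 0.3·0.2222) ≈ 0.8909
After 'fail': P(defective) = 0.7·0.8909 / (0.7·0.8909 + 0.3·0.1091) ≈ 0.9501

0.950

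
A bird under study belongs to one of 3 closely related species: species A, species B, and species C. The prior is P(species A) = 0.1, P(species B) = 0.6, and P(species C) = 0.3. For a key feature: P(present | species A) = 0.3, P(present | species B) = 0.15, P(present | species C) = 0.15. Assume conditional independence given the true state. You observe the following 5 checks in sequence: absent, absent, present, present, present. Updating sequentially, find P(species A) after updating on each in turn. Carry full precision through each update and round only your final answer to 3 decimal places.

0.376

After 'absent': normaliser = 0.7·0.1000 + 0.85·0.6000 + 0.85·0.3000; P(species A) ≈ 0.0838, P(species B) ≈ 0.6108, P(species C) ≈ 0.3054
After 'absent': normaliser = 0.7·0.0838 + 0.85·0.6108 + 0.85·0.3054; P(species A) ≈ 0.0701, P(species B) ≈ 0.6199, P(species C) ≈ 0.3100
After 'present': normaliser = 0.3·0.0701 + 0.15·0.6199 + 0.15·0.3100; P(species A) ≈ 0.1310, P(species B) ≈ 0.5794, P(species C) ≈ 0.2897
After 'present': normaliser = 0.3·0.1310 + 0.15·0.5794 + 0.15·0.2897; P(species A) ≈ 0.2316, P(species B) ≈ 0.5123, P(species C) ≈ 0.2561
After 'present': normaliser = 0.3·0.2316 + 0.15·0.5123 + 0.15·0.2561; P(species A) ≈ 0.3761, P(species B) ≈ 0.4159, P(species C) ≈ 0.2080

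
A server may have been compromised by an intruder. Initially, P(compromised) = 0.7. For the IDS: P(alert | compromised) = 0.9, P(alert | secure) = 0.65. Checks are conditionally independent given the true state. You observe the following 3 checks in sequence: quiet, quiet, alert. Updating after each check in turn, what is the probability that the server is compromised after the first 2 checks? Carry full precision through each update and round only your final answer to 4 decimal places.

0.1600

Apply Bayes' rule sequentially, carrying P(compromised) forward.
After 'quiet': P(compromised) = 0.1·0.7000 / (0.1·0.7000 + 0.35·0.3000) ≈ 0.4000
After 'quiet': P(compromised) = 0.1·0.4000 / (0.1·0.4000 + 0.35·0.6000) ≈ 0.1600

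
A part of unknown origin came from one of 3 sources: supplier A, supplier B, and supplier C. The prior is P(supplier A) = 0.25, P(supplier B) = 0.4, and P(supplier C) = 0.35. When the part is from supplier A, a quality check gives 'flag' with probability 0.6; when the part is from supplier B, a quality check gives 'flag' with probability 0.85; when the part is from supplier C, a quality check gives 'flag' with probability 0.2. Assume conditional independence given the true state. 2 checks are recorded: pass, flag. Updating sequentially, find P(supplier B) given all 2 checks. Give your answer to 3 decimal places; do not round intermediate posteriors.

After 'pass': normaliser = 0.4·0.2500 + 0.15·0.4000 + 0.8·0.3500; P(supplier A) ≈ 0.2273, P(supplier B) ≈ 0.1364, P(supplier C) ≈ 0.6364
After 'flag': normaliser = 0.6·0.2273 + 0.85·0.1364 + 0.2·0.6364; P(supplier A) ≈ 0.3593, P(supplier B) ≈ 0.3054, P(supplier C) ≈ 0.3353

0.305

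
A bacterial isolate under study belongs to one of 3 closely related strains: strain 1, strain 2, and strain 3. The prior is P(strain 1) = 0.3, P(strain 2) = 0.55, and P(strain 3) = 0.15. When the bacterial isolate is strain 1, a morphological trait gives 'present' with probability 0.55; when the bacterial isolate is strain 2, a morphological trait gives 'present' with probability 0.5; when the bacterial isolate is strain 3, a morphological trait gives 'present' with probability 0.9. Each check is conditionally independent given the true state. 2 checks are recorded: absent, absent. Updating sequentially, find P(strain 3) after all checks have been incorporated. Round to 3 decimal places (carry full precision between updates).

After 'absent': normaliser = 0.45·0.3000 + 0.5·0.5500 + 0.1·0.1500; P(strain 1) ≈ 0.3176, P(strain 2) ≈ 0.6471, P(strain 3) ≈ 0.0353
After 'absent': normaliser = 0.45·0.3176 + 0.5·0.6471 + 0.1·0.0353; P(strain 1) ≈ 0.3041, P(strain 2) ≈ 0.6884, P(strain 3) ≈ 0.0075

0.008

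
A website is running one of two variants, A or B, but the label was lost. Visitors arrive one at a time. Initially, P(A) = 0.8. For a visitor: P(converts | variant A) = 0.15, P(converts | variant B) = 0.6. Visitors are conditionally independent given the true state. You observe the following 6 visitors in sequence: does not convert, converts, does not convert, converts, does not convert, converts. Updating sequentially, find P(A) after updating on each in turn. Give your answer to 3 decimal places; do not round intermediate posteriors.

After 'does not convert': P(A) = 0.85·0.8000 / (0.85·0.8000 + 0.4·0.2000) ≈ 0.8947
After 'converts': P(A) = 0.15·0.8947 / (0.15·0.8947 + 0.6·0.1053) ≈ 0.6800
After 'does not convert': P(A) = 0.85·0.6800 / (0.85·0.6800 + 0.4·0.3200) ≈ 0.8187
After 'converts': P(A) = 0.15·0.8187 / (0.15·0.8187 + 0.6·0.1813) ≈ 0.5303
After 'does not convert': P(A) = 0.85·0.5303 / (0.85·0.5303 + 0.4·0.4697) ≈ 0.7058
After 'converts': P(A) = 0.15·0.7058 / (0.15·0.7058 + 0.6·0.2942) ≈ 0.3749

0.375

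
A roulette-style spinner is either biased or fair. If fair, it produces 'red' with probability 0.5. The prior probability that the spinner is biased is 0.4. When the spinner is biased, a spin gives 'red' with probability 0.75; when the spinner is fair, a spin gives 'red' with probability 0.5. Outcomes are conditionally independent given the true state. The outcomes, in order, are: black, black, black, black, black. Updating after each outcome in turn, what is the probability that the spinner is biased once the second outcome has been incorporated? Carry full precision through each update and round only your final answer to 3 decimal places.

0.143

After 'black': P(biased) = 0.25·0.4000 / (0.25·0.4000 + 0.5·0.6000) ≈ 0.2500
After 'black': P(biased) = 0.25·0.2500 / (0.25·0.2500 + 0.5·0.7500) ≈ 0.1429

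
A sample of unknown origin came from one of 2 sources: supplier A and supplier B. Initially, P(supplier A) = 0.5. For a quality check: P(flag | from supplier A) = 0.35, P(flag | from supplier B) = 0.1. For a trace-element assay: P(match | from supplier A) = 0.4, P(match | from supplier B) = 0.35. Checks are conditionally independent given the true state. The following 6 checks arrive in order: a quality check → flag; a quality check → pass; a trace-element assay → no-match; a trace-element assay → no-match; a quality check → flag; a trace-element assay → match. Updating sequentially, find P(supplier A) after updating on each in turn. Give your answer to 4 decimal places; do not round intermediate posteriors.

After a quality check='flag': P(supplier A) = 0.35·0.5000 / (0.35·0.5000 + 0.1·0.5000) ≈ 0.7778
After a quality check='pass': P(supplier A) = 0.65·0.7778 / (0.65·0.7778 + 0.9·0.2222) ≈ 0.7165
After a trace-element assay='no-match': P(supplier A) = 0.6·0.7165 / (0.6·0.7165 + 0.65·0.2835) ≈ 0.7000
After a trace-element assay='no-match': P(supplier A) = 0.6·0.7000 / (0.6·0.7000 + 0.65·0.3000) ≈ 0.6829
After a quality check='flag': P(supplier A) = 0.35·0.6829 / (0.35·0.6829 + 0.1·0.3171) ≈ 0.8829
After a trace-element assay='match': P(supplier A) = 0.4·0.8829 / (0.4·0.8829 + 0.35·0.1171) ≈ 0.8960

0.8960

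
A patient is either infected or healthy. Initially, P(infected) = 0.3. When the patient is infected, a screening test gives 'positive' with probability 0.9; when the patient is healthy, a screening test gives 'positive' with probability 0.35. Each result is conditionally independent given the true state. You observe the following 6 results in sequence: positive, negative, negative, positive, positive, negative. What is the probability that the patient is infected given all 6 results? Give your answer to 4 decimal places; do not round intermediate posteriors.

0.0258

Each posterior becomes the prior for the next update.
After 'positive': P(infected) = 0.9·0.3000 / (0.9·0.3000 + 0.35·0.7000) ≈ 0.5243
After 'negative': P(infected) = 0.1·0.5243 / (0.1·0.5243 + 0.65·0.4757) ≈ 0.1450
After 'negative': P(infected) = 0.1·0.1450 / (0.1·0.1450 + 0.65·0.8550) ≈ 0.0254
After 'positive': P(infected) = 0.9·0.0254 / (0.9·0.0254 + 0.35·0.9746) ≈ 0.0629
After 'positive': P(infected) = 0.9·0.0629 / (0.9·0.0629 + 0.35·0.9371) ≈ 0.1471
After 'negative': P(infected) = 0.1·0.1471 / (0.1·0.1471 + 0.65·0.8529) ≈ 0.0258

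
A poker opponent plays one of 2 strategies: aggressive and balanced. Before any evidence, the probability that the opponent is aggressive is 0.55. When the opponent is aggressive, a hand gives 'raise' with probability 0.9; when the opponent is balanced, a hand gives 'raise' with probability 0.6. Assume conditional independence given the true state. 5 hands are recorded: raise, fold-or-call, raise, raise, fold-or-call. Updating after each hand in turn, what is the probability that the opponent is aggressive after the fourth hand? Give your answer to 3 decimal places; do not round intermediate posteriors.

After 'raise': P(aggressive) = 0.9·0.5500 / (0.9·0.5500 + 0.6·0.4500) ≈ 0.6471
After 'fold-or-call': P(aggressive) = 0.1·0.6471 / (0.1·0.6471 + 0.4·0.3529) ≈ 0.3143
After 'raise': P(aggressive) = 0.9·0.3143 / (0.9·0.3143 + 0.6·0.6857) ≈ 0.4074
After 'raise': P(aggressive) = 0.9·0.4074 / (0.9·0.4074 + 0.6·0.5926) ≈ 0.5077

0.508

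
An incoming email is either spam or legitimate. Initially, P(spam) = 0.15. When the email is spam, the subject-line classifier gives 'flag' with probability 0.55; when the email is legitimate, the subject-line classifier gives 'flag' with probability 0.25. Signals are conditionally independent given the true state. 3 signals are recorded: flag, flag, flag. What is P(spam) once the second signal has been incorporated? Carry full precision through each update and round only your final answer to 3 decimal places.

0.461

After 'flag': P(spam) = 0.55·0.1500 / (0.55·0.1500 + 0.25·0.8500) ≈ 0.2797
After 'flag': P(spam) = 0.55·0.2797 / (0.55·0.2797 + 0.25·0.7203) ≈ 0.4607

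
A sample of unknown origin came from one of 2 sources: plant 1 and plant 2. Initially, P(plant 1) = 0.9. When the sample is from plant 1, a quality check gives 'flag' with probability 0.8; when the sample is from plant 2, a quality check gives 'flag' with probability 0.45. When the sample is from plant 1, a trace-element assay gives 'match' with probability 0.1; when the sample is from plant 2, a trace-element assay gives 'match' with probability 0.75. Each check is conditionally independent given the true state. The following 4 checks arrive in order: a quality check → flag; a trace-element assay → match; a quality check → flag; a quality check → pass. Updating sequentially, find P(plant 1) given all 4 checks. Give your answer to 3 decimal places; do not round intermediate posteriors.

After a quality check='flag': P(plant 1) = 0.8·0.9000 / (0.8·0.9000 + 0.45·0.1000) ≈ 0.9412
After a trace-element assay='match': P(plant 1) = 0.1·0.9412 / (0.1·0.9412 + 0.75·0.0588) ≈ 0.6809
After a quality check='flag': P(plant 1) = 0.8·0.6809 / (0.8·0.6809 + 0.45·0.3191) ≈ 0.7913
After a quality check='pass': P(plant 1) = 0.2·0.7913 / (0.2·0.7913 + 0.55·0.2087) ≈ 0.5797

0.580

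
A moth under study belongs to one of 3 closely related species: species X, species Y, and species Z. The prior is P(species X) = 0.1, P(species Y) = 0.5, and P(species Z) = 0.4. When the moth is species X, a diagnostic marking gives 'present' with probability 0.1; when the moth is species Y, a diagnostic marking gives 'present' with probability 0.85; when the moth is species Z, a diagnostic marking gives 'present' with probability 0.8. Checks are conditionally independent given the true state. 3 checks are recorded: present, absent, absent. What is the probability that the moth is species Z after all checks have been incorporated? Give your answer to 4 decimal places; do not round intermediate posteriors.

0.4202

After 'present': normaliser = 0.1·0.1000 + 0.85·0.5000 + 0.8·0.4000; P(species X) ≈ 0.0132, P(species Y) ≈ 0.5629, P(species Z) ≈ 0.4238
After 'absent': normaliser = 0.9·0.0132 + 0.15·0.5629 + 0.2·0.4238; P(species X) ≈ 0.0658, P(species Y) ≈ 0.4662, P(species Z) ≈ 0.4680
After 'absent': normaliser = 0.9·0.0658 + 0.15·0.4662 + 0.2·0.4680; P(species X) ≈ 0.2659, P(species Y) ≈ 0.3139, P(species Z) ≈ 0.4202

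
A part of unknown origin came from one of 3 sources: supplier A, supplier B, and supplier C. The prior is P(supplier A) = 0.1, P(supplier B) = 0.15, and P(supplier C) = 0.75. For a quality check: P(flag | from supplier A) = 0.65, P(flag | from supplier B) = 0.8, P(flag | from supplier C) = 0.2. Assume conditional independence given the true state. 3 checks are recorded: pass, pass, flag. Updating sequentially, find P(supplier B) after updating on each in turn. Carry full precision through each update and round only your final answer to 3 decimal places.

After 'pass': normaliser = 0.35·0.1000 + 0.2·0.1500 + 0.8·0.7500; P(supplier A) ≈ 0.0526, P(supplier B) ≈ 0.0451, P(supplier C) ≈ 0.9023
After 'pass': normaliser = 0.35·0.0526 + 0.2·0.0451 + 0.8·0.9023; P(supplier A) ≈ 0.0246, P(supplier B) ≈ 0.0120, P(supplier C) ≈ 0.9634
After 'flag': normaliser = 0.65·0.0246 + 0.8·0.0120 + 0.2·0.9634; P(supplier A) ≈ 0.0732, P(supplier B) ≈ 0.0441, P(supplier C) ≈ 0.8827

0.044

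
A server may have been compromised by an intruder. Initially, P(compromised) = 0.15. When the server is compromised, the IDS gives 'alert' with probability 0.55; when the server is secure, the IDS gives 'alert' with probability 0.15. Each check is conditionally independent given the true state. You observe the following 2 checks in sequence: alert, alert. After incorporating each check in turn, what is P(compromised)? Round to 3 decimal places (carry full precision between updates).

After 'alert': P(compromised) = 0.55·0.1500 / (0.55·0.1500 + 0.15·0.8500) ≈ 0.3929
After 'alert': P(compromised) = 0.55·0.3929 / (0.55·0.3929 + 0.15·0.6071) ≈ 0.7035

0.703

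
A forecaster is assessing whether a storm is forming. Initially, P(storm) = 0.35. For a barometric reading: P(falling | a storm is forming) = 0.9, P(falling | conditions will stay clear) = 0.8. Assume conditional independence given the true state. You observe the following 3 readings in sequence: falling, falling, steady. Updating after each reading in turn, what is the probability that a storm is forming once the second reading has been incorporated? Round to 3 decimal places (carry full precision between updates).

After 'falling': P(storm) = 0.9·0.3500 / (0.9·0.3500 + 0.8·0.6500) ≈ 0.3772
After 'falling': P(storm) = 0.9·0.3772 / (0.9·0.3772 + 0.8·0.6228) ≈ 0.4053

0.405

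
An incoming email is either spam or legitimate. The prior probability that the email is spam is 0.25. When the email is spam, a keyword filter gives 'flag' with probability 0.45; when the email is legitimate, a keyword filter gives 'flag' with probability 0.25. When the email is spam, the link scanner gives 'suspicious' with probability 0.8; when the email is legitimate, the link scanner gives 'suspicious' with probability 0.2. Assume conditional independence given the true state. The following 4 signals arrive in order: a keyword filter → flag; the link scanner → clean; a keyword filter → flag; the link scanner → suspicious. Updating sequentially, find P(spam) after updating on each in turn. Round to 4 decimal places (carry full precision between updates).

After a keyword filter='flag': P(spam) = 0.45·0.2500 / (0.45·0.2500 + 0.25·0.7500) ≈ 0.3750
After the link scanner='clean': P(spam) = 0.2·0.3750 / (0.2·0.3750 + 0.8·0.6250) ≈ 0.1304
After a keyword filter='flag': P(spam) = 0.45·0.1304 / (0.45·0.1304 + 0.25·0.8696) ≈ 0.2126
After the link scanner='suspicious': P(spam) = 0.8·0.2126 / (0.8·0.2126 + 0.2·0.7874) ≈ 0.5192

0.5192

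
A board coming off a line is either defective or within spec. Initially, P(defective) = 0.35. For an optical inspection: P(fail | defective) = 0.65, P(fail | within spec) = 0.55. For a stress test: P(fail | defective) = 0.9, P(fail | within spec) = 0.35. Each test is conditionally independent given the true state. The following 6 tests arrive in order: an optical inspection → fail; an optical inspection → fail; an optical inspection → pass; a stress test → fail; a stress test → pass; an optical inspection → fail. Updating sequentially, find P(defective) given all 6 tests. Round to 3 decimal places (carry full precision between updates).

0.215

Each posterior becomes the prior for the next update.
After an optical inspection='fail': P(defective) = 0.65·0.3500 / (0.65·0.3500 + 0.55·0.6500) ≈ 0.3889
After an optical inspection='fail': P(defective) = 0.65·0.3889 / (0.65·0.3889 + 0.55·0.6111) ≈ 0.4292
After an optical inspection='pass': P(defective) = 0.35·0.4292 / (0.35·0.4292 + 0.45·0.5708) ≈ 0.3691
After a stress test='fail': P(defective) = 0.9·0.3691 / (0.9·0.3691 + 0.35·0.6309) ≈ 0.6007
After a stress test='pass': P(defective) = 0.1·0.6007 / (0.1·0.6007 + 0.65·0.3993) ≈ 0.1879
After an optical inspection='fail': P(defective) = 0.65·0.1879 / (0.65·0.1879 + 0.55·0.8121) ≈ 0.2147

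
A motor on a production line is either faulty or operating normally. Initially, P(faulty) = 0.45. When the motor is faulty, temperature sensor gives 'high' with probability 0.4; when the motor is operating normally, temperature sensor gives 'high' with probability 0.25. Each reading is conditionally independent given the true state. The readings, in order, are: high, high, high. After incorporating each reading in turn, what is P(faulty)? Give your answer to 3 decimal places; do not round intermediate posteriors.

After 'high': P(faulty) = 0.4·0.4500 / (0.4·0.4500 + 0.25·0.5500) ≈ 0.5669
After 'high': P(faulty) = 0.4·0.5669 / (0.4·0.5669 + 0.25·0.4331) ≈ 0.6769
After 'high': P(faulty) = 0.4·0.6769 / (0.4·0.6769 + 0.25·0.3231) ≈ 0.7702

0.770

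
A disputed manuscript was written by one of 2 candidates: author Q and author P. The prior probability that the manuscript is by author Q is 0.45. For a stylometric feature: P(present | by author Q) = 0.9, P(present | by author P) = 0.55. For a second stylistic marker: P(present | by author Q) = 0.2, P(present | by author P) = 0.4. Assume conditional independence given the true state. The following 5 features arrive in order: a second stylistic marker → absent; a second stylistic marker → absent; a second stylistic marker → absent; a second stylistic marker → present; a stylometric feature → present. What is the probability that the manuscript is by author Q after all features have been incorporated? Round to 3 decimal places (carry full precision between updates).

Apply Bayes' rule sequentially, carrying P(author Q) forward.
After a second stylistic marker='absent': P(author Q) = 0.8·0.4500 / (0.8·0.4500 + 0.6·0.5500) ≈ 0.5217
After a second stylistic marker='absent': P(author Q) = 0.8·0.5217 / (0.8·0.5217 + 0.6·0.4783) ≈ 0.5926
After a second stylistic marker='absent': P(author Q) = 0.8·0.5926 / (0.8·0.5926 + 0.6·0.4074) ≈ 0.6598
After a second stylistic marker='present': P(author Q) = 0.2·0.6598 / (0.2·0.6598 + 0.4·0.3402) ≈ 0.4923
After a stylometric feature='present': P(author Q) = 0.9·0.4923 / (0.9·0.4923 + 0.55·0.5077) ≈ 0.6134

0.613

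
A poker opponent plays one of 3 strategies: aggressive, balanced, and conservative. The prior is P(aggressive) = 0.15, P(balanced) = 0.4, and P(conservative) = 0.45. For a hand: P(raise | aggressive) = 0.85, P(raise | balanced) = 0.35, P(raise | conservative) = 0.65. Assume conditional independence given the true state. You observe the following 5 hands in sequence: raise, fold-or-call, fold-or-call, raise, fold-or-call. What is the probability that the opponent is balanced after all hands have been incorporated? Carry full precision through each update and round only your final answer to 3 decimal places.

Apply Bayes' rule sequentially, carrying P(balanced) forward.
After 'raise': normaliser = 0.85·0.1500 + 0.35·0.4000 + 0.65·0.4500; P(aggressive) ≈ 0.2277, P(balanced) ≈ 0.2500, P(conservative) ≈ 0.5223
After 'fold-or-call': normaliser = 0.15·0.2277 + 0.65·0.2500 + 0.35·0.5223; P(aggressive) ≈ 0.0900, P(balanced) ≈ 0.4282, P(conservative) ≈ 0.4818
After 'fold-or-call': normaliser = 0.15·0.0900 + 0.65·0.4282 + 0.35·0.4818; P(aggressive) ≈ 0.0293, P(balanced) ≈ 0.6045, P(conservative) ≈ 0.3662
After 'raise': normaliser = 0.85·0.0293 + 0.35·0.6045 + 0.65·0.3662; P(aggressive) ≈ 0.0525, P(balanced) ≈ 0.4459, P(conservative) ≈ 0.5016
After 'fold-or-call': normaliser = 0.15·0.0525 + 0.65·0.4459 + 0.35·0.5016; P(aggressive) ≈ 0.0166, P(balanced) ≈ 0.6124, P(conservative) ≈ 0.3710

0.612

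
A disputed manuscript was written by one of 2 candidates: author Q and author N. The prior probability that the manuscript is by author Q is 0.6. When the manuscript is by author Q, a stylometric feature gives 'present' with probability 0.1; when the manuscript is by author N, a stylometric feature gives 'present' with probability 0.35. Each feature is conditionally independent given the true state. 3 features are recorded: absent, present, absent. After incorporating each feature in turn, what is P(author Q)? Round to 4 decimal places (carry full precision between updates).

Each posterior becomes the prior for the next update.
After 'absent': P(author Q) = 0.9·0.6000 / (0.9·0.6000 + 0.65·0.4000) ≈ 0.6750
After 'present': P(author Q) = 0.1·0.6750 / (0.1·0.6750 + 0.35·0.3250) ≈ 0.3724
After 'absent': P(author Q) = 0.9·0.3724 / (0.9·0.3724 + 0.65·0.6276) ≈ 0.4510

0.4510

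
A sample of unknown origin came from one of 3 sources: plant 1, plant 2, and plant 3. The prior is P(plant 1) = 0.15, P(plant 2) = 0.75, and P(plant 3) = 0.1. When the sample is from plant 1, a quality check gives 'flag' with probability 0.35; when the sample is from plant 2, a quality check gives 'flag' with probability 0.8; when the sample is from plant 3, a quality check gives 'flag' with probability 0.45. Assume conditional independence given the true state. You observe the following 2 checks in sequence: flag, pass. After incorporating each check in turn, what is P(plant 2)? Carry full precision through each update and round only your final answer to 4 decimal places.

0.6709

After 'flag': normaliser = 0.35·0.1500 + 0.8·0.7500 + 0.45·0.1000; P(plant 1) ≈ 0.0753, P(plant 2) ≈ 0.8602, P(plant 3) ≈ 0.0645
After 'pass': normaliser = 0.65·0.0753 + 0.2·0.8602 + 0.55·0.0645; P(plant 1) ≈ 0.1908, P(plant 2) ≈ 0.6709, P(plant 3) ≈ 0.1384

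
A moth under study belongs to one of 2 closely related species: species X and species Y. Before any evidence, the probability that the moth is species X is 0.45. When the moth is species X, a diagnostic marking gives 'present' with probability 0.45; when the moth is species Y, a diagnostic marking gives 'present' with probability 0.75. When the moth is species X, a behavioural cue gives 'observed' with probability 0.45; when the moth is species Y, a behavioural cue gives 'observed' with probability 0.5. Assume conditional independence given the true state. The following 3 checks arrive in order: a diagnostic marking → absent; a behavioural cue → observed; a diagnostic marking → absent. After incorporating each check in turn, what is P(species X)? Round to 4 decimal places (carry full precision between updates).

0.7809

After a diagnostic marking='absent': P(species X) = 0.55·0.4500 / (0.55·0.4500 + 0.25·0.5500) ≈ 0.6429
After a behavioural cue='observed': P(species X) = 0.45·0.6429 / (0.45·0.6429 + 0.5·0.3571) ≈ 0.6183
After a diagnostic marking='absent': P(species X) = 0.55·0.6183 / (0.55·0.6183 + 0.25·0.3817) ≈ 0.7809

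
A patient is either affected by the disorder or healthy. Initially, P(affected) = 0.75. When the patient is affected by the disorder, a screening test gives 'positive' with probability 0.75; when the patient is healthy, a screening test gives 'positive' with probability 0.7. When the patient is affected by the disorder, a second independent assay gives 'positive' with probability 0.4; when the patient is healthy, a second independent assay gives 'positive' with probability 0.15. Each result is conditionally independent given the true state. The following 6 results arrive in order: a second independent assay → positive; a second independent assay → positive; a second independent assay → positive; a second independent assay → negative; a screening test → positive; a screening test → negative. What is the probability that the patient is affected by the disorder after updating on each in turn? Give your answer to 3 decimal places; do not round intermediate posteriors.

0.973

After a second independent assay='positive': P(affected) = 0.4·0.7500 / (0.4·0.7500 + 0.15·0.2500) ≈ 0.8889
After a second independent assay='positive': P(affected) = 0.4·0.8889 / (0.4·0.8889 + 0.15·0.1111) ≈ 0.9552
After a second independent assay='positive': P(affected) = 0.4·0.9552 / (0.4·0.9552 + 0.15·0.0448) ≈ 0.9827
After a second independent assay='negative': P(affected) = 0.6·0.9827 / (0.6·0.9827 + 0.85·0.0173) ≈ 0.9757
After a screening test='positive': P(affected) = 0.75·0.9757 / (0.75·0.9757 + 0.7·0.0243) ≈ 0.9773
After a screening test='negative': P(affected) = 0.25·0.9773 / (0.25·0.9773 + 0.3·0.0227) ≈ 0.9729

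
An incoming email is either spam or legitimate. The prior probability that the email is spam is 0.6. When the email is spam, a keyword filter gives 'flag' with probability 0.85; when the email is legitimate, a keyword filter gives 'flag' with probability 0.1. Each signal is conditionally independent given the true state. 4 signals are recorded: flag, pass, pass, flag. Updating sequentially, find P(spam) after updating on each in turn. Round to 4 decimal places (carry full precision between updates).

After 'flag': P(spam) = 0.85·0.6000 / (0.85·0.6000 + 0.1·0.4000) ≈ 0.9273
After 'pass': P(spam) = 0.15·0.9273 / (0.15·0.9273 + 0.9·0.0727) ≈ 0.6800
After 'pass': P(spam) = 0.15·0.6800 / (0.15·0.6800 + 0.9·0.3200) ≈ 0.2615
After 'flag': P(spam) = 0.85·0.2615 / (0.85·0.2615 + 0.1·0.7385) ≈ 0.7506

0.7506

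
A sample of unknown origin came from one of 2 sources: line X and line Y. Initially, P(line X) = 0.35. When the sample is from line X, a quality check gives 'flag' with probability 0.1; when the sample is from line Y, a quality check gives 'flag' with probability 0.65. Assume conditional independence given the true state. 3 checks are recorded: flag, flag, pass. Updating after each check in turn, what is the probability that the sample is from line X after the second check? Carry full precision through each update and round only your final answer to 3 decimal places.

0.013

After 'flag': P(line X) = 0.1·0.3500 / (0.1·0.3500 + 0.65·0.6500) ≈ 0.0765
After 'flag': P(line X) = 0.1·0.0765 / (0.1·0.0765 + 0.65·0.9235) ≈ 0.0126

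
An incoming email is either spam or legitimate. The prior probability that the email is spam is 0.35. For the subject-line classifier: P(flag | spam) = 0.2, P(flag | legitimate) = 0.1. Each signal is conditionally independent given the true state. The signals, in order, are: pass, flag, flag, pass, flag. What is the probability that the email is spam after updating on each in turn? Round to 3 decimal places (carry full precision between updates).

After 'pass': P(spam) = 0.8·0.3500 / (0.8·0.3500 + 0.9·0.6500) ≈ 0.3237
After 'flag': P(spam) = 0.2·0.3237 / (0.2·0.3237 + 0.1·0.6763) ≈ 0.4891
After 'flag': P(spam) = 0.2·0.4891 / (0.2·0.4891 + 0.1·0.5109) ≈ 0.6569
After 'pass': P(spam) = 0.8·0.6569 / (0.8·0.6569 + 0.9·0.3431) ≈ 0.6299
After 'flag': P(spam) = 0.2·0.6299 / (0.2·0.6299 + 0.1·0.3701) ≈ 0.7729

0.773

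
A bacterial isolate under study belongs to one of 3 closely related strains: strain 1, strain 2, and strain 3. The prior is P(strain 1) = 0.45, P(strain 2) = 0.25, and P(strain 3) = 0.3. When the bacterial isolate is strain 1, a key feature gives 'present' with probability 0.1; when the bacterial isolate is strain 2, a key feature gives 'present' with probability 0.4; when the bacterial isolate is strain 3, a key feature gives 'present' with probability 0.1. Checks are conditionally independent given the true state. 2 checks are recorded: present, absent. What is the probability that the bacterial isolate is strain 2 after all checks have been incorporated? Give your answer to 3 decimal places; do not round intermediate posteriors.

0.471

After 'present': normaliser = 0.1·0.4500 + 0.4·0.2500 + 0.1·0.3000; P(strain 1) ≈ 0.2571, P(strain 2) ≈ 0.5714, P(strain 3) ≈ 0.1714
After 'absent': normaliser = 0.9·0.2571 + 0.6·0.5714 + 0.9·0.1714; P(strain 1) ≈ 0.3176, P(strain 2) ≈ 0.4706, P(strain 3) ≈ 0.2118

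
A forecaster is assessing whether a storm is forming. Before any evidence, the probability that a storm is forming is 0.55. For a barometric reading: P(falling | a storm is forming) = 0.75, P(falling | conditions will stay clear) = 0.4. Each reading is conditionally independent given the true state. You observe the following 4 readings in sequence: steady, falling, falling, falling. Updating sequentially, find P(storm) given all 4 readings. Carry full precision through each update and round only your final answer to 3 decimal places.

0.770

After 'steady': P(storm) = 0.25·0.5500 / (0.25·0.5500 + 0.6·0.4500) ≈ 0.3374
After 'falling': P(storm) = 0.75·0.3374 / (0.75·0.3374 + 0.4·0.6626) ≈ 0.4885
After 'falling': P(storm) = 0.75·0.4885 / (0.75·0.4885 + 0.4·0.5115) ≈ 0.6416
After 'falling': P(storm) = 0.75·0.6416 / (0.75·0.6416 + 0.4·0.3584) ≈ 0.7705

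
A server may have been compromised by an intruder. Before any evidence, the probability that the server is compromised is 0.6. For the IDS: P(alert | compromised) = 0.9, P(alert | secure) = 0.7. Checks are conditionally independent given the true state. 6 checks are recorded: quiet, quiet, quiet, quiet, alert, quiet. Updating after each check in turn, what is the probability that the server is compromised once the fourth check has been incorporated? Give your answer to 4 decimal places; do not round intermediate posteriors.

After 'quiet': P(compromised) = 0.1·0.6000 / (0.1·0.6000 + 0.3·0.4000) ≈ 0.3333
After 'quiet': P(compromised) = 0.1·0.3333 / (0.1·0.3333 + 0.3·0.6667) ≈ 0.1429
After 'quiet': P(compromised) = 0.1·0.1429 / (0.1·0.1429 + 0.3·0.8571) ≈ 0.0526
After 'quiet': P(compromised) = 0.1·0.0526 / (0.1·0.0526 + 0.3·0.9474) ≈ 0.0182

0.0182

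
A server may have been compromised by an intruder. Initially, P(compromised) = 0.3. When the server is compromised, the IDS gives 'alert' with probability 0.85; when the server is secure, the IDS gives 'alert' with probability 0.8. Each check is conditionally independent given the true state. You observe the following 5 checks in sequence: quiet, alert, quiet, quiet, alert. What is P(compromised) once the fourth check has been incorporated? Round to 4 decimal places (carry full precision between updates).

Apply Bayes' rule sequentially, carrying P(compromised) forward.
After 'quiet': P(compromised) = 0.15·0.3000 / (0.15·0.3000 + 0.2·0.7000) ≈ 0.2432
After 'alert': P(compromised) = 0.85·0.2432 / (0.85·0.2432 + 0.8·0.7568) ≈ 0.2546
After 'quiet': P(compromised) = 0.15·0.2546 / (0.15·0.2546 + 0.2·0.7454) ≈ 0.2039
After 'quiet': P(compromised) = 0.15·0.2039 / (0.15·0.2039 + 0.2·0.7961) ≈ 0.1611

0.1611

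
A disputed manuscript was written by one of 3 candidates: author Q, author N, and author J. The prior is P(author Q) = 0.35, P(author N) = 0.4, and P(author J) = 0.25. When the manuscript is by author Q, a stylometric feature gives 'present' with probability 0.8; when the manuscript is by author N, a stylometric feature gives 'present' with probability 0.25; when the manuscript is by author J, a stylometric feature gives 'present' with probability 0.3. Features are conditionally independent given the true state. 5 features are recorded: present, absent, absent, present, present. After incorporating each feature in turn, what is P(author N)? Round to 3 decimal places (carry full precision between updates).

0.251

Each posterior becomes the prior for the next update.
After 'present': normaliser = 0.8·0.3500 + 0.25·0.4000 + 0.3·0.2500; P(author Q) ≈ 0.6154, P(author N) ≈ 0.2198, P(author J) ≈ 0.1648
After 'absent': normaliser = 0.2·0.6154 + 0.75·0.2198 + 0.7·0.1648; P(author Q) ≈ 0.3052, P(author N) ≈ 0.4087, P(author J) ≈ 0.2861
After 'absent': normaliser = 0.2·0.3052 + 0.75·0.4087 + 0.7·0.2861; P(author Q) ≈ 0.1075, P(author N) ≈ 0.5398, P(author J) ≈ 0.3527
After 'present': normaliser = 0.8·0.1075 + 0.25·0.5398 + 0.3·0.3527; P(author Q) ≈ 0.2632, P(author N) ≈ 0.4130, P(author J) ≈ 0.3238
After 'present': normaliser = 0.8·0.2632 + 0.25·0.4130 + 0.3·0.3238; P(author Q) ≈ 0.5123, P(author N) ≈ 0.2513, P(author J) ≈ 0.2364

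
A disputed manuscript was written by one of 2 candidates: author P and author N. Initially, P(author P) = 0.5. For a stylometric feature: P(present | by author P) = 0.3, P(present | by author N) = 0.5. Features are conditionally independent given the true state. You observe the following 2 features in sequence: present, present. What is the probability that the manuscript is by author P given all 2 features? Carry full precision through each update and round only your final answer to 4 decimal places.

After 'present': P(author P) = 0.3·0.5000 / (0.3·0.5000 + 0.5·0.5000) ≈ 0.3750
After 'present': P(author P) = 0.3·0.3750 / (0.3·0.3750 + 0.5·0.6250) ≈ 0.2647

0.2647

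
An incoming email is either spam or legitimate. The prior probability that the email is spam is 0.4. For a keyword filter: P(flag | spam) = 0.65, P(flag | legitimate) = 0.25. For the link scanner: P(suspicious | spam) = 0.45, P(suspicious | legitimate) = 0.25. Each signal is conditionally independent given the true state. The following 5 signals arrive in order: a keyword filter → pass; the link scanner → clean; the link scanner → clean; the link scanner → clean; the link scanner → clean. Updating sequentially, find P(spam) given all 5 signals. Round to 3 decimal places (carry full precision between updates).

After a keyword filter='pass': P(spam) = 0.35·0.4000 / (0.35·0.4000 + 0.75·0.6000) ≈ 0.2373
After the link scanner='clean': P(spam) = 0.55·0.2373 / (0.55·0.2373 + 0.75·0.7627) ≈ 0.1858
After the link scanner='clean': P(spam) = 0.55·0.1858 / (0.55·0.1858 + 0.75·0.8142) ≈ 0.1433
After the link scanner='clean': P(spam) = 0.55·0.1433 / (0.55·0.1433 + 0.75·0.8567) ≈ 0.1093
After the link scanner='clean': P(spam) = 0.55·0.1093 / (0.55·0.1093 + 0.75·0.8907) ≈ 0.0825

0.083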